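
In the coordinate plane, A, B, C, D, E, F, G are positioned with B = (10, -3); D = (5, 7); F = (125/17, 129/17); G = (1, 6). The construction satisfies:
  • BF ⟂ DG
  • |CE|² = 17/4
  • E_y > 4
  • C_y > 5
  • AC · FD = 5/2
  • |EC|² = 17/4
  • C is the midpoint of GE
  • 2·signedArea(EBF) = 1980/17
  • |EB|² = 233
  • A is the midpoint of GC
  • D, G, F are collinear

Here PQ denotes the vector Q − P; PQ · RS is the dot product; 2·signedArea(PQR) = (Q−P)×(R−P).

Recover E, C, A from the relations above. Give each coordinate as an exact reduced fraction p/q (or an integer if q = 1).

A = (0, 23/4)
C = (-1, 11/2)
E = (-3, 5)

1. E_x = -3  [line -180/17·x + -45/17·y + -315/17 = 0 ∩ |EB|² = 233]
2. E_y = 5  [line -180/17·x + -45/17·y + -315/17 = 0 ∩ |EB|² = 233]
   → E = (-3, 5)
3. C_x = -1  [C is the midpoint of GE]
4. C_y = 11/2  [C is the midpoint of GE]
   → C = (-1, 11/2)
5. A_x = 0  [A is the midpoint of GC]
6. A_y = 23/4  [A is the midpoint of GC]
   → A = (0, 23/4)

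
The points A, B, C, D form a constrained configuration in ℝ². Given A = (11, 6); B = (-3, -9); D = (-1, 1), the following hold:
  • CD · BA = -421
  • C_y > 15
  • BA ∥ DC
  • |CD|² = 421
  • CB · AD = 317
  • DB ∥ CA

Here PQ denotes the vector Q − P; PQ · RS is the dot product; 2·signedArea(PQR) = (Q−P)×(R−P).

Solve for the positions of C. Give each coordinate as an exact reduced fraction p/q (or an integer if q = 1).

C = (13, 16)

1. C_x = 13  [DB ∥ CA ∩ BA ∥ DC]
2. C_y = 16  [DB ∥ CA ∩ BA ∥ DC]
   → C = (13, 16)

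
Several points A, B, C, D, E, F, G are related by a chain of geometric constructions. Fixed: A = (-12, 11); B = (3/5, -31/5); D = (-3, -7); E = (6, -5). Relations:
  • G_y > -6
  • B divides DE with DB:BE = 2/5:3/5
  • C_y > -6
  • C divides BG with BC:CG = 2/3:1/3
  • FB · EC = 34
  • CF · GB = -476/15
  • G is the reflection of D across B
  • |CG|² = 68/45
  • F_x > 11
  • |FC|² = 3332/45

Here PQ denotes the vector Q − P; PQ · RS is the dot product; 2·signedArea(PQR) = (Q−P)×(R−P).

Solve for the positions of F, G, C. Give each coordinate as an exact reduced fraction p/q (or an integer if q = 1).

C = (3, -17/3)
F = (57/5, -19/5)
G = (21/5, -27/5)

1. G_x = 21/5  [G is the reflection of D across B]
2. G_y = -27/5  [G is the reflection of D across B]
   → G = (21/5, -27/5)
3. C_x = 3  [C divides BG with BC:CG = 2/3:1/3]
4. C_y = -17/3  [C divides BG with BC:CG = 2/3:1/3]
   → C = (3, -17/3)
5. F_x = 57/5  [line 3·x + 2/3·y + -95/3 = 0 ∩ |FC|² = 3332/45]
6. F_y = -19/5  [line 3·x + 2/3·y + -95/3 = 0 ∩ |FC|² = 3332/45]
   → F = (57/5, -19/5)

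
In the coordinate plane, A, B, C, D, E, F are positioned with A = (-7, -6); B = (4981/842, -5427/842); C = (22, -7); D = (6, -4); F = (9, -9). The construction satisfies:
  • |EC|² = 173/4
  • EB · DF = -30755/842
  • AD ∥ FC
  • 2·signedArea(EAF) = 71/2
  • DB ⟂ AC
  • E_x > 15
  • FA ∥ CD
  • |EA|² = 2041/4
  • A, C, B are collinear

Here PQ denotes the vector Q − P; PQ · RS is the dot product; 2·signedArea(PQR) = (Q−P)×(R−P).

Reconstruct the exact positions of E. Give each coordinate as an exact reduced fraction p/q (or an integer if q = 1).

E = (31/2, -8)

1. E_x = 31/2  [2·signedArea(EAF) = 71/2 ∩ EB · DF = -30755/842]
2. E_y = -8  [2·signedArea(EAF) = 71/2 ∩ EB · DF = -30755/842]
   → E = (31/2, -8)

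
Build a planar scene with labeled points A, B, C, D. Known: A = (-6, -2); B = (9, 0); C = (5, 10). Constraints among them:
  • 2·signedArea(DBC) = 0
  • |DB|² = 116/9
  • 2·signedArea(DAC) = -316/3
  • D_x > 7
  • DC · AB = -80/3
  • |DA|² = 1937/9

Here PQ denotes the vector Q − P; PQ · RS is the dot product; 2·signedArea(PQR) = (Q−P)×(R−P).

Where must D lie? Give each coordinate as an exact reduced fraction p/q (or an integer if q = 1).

D = (23/3, 10/3)

1. D_x = 23/3  [2·signedArea(DBC) = 0 ∩ 2·signedArea(DAC) = -316/3]
2. D_y = 10/3  [2·signedArea(DBC) = 0 ∩ 2·signedArea(DAC) = -316/3]
   → D = (23/3, 10/3)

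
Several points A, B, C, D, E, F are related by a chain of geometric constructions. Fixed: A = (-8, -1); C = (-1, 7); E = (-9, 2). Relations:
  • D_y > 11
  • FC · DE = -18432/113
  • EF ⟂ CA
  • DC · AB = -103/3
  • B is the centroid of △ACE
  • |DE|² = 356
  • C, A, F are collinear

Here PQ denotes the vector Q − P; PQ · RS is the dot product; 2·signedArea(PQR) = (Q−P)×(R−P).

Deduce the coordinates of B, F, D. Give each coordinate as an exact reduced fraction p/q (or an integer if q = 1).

B = (-6, 8/3)
D = (7, 12)
F = (-785/113, 23/113)

1. B_x = -6  [B is the centroid of △ACE]
2. B_y = 8/3  [B is the centroid of △ACE]
   → B = (-6, 8/3)
3. F_x = -785/113  [C, A, F are collinear ∩ EF ⟂ CA]
4. F_y = 23/113  [C, A, F are collinear ∩ EF ⟂ CA]
   → F = (-785/113, 23/113)
5. D_x = 7  [DC · AB = -103/3 ∩ FC · DE = -18432/113]
6. D_y = 12  [DC · AB = -103/3 ∩ FC · DE = -18432/113]
   → D = (7, 12)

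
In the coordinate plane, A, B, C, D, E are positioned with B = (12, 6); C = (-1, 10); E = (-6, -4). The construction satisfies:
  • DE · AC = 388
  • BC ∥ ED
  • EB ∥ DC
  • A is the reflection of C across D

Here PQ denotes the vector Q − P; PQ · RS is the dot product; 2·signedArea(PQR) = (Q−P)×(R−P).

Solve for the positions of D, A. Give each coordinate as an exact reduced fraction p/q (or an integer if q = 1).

A = (-37, -10)
D = (-19, 0)

1. D_x = -19  [EB ∥ DC ∩ BC ∥ ED]
2. D_y = 0  [EB ∥ DC ∩ BC ∥ ED]
   → D = (-19, 0)
3. A_x = -37  [A is the reflection of C across D]
4. A_y = -10  [A is the reflection of C across D]
   → A = (-37, -10)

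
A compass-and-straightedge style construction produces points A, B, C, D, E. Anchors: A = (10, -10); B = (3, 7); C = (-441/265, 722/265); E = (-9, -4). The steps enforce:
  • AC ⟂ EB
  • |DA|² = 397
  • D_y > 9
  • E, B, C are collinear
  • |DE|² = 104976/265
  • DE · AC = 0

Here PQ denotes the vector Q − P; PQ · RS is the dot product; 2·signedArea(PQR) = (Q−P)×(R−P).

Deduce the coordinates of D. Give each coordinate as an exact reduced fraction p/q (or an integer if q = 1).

1. D_x = 1503/265  [line 3091/265·x + -3372/265·y + 14331/265 = 0 ∩ |DE|² = 104976/265]
2. D_y = 2504/265  [line 3091/265·x + -3372/265·y + 14331/265 = 0 ∩ |DE|² = 104976/265]
   → D = (1503/265, 2504/265)

D = (1503/265, 2504/265)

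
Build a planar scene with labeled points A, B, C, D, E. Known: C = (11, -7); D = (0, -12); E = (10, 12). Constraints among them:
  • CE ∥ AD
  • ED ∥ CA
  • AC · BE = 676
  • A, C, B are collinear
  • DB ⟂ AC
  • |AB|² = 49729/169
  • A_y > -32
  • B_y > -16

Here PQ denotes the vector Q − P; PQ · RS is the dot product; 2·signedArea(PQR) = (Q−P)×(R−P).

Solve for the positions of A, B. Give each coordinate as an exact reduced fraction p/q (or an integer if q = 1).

A = (1, -31)
B = (1284/169, -2563/169)

1. A_x = 1  [CE ∥ AD ∩ ED ∥ CA]
2. A_y = -31  [CE ∥ AD ∩ ED ∥ CA]
   → A = (1, -31)
3. B_x = 1284/169  [A, C, B are collinear ∩ DB ⟂ AC]
4. B_y = -2563/169  [A, C, B are collinear ∩ DB ⟂ AC]
   → B = (1284/169, -2563/169)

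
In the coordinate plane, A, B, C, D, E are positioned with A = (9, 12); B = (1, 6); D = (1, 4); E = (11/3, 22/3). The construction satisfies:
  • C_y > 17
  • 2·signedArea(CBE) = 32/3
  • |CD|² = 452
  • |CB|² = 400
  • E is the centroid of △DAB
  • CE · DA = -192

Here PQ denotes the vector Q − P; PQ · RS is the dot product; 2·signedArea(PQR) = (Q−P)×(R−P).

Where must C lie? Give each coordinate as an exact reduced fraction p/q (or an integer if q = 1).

1. C_x = 17  [CE · DA = -192 ∩ 2·signedArea(CBE) = 32/3]
2. C_y = 18  [CE · DA = -192 ∩ 2·signedArea(CBE) = 32/3]
   → C = (17, 18)

C = (17, 18)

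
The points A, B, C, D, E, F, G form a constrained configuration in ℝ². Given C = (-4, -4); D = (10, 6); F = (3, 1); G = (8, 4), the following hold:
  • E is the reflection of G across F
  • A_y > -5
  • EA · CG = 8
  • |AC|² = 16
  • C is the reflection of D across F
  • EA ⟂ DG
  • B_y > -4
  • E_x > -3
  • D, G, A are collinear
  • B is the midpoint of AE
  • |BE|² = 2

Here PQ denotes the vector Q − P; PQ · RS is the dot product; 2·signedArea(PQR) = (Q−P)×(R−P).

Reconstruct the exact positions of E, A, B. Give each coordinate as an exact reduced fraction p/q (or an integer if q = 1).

A = (0, -4)
B = (-1, -3)
E = (-2, -2)

1. E_x = -2  [E is the reflection of G across F]
2. E_y = -2  [E is the reflection of G across F]
   → E = (-2, -2)
3. A_x = 0  [D, G, A are collinear ∩ EA ⟂ DG]
4. A_y = -4  [D, G, A are collinear ∩ EA ⟂ DG]
   → A = (0, -4)
5. B_x = -1  [B is the midpoint of AE]
6. B_y = -3  [B is the midpoint of AE]
   → B = (-1, -3)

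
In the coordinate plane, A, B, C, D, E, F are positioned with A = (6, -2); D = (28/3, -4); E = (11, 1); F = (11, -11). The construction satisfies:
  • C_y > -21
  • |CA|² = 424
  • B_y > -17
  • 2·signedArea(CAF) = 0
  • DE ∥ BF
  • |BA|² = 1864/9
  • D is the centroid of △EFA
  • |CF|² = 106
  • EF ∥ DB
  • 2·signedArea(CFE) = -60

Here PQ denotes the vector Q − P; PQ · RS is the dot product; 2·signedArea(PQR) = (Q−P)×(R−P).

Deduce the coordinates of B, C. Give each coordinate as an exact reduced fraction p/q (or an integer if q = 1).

1. B_x = 28/3  [DE ∥ BF ∩ EF ∥ DB]
2. B_y = -16  [DE ∥ BF ∩ EF ∥ DB]
   → B = (28/3, -16)
3. C_x = 16  [2·signedArea(CAF) = 0 ∩ 2·signedArea(CFE) = -60]
4. C_y = -20  [2·signedArea(CAF) = 0 ∩ 2·signedArea(CFE) = -60]
   → C = (16, -20)

B = (28/3, -16)
C = (16, -20)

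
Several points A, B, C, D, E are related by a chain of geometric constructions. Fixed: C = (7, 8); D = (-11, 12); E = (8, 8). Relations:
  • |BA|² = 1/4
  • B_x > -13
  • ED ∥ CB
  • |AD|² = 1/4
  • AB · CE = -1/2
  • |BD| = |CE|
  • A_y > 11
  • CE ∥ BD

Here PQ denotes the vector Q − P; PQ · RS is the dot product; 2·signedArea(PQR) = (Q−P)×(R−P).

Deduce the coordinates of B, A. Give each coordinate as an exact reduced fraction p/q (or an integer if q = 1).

1. B_x = -12  [CE ∥ BD ∩ ED ∥ CB]
2. B_y = 12  [CE ∥ BD ∩ ED ∥ CB]
   → B = (-12, 12)
3. A_x = -23/2  [AB · CE = -1/2]
4. A_y = 12  [|AD|² = 1/4]
   → A = (-23/2, 12)

A = (-23/2, 12)
B = (-12, 12)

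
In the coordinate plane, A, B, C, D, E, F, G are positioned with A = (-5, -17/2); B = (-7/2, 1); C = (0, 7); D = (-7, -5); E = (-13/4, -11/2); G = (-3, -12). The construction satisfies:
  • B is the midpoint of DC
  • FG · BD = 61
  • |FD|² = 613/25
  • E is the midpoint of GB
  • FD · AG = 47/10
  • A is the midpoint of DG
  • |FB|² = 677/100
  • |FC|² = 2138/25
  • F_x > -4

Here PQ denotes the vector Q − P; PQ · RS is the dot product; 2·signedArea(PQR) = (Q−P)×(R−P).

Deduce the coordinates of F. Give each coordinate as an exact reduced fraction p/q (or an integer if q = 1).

F = (-17/5, -8/5)

1. F_x = -17/5  [FD · AG = 47/10 ∩ FG · BD = 61]
2. F_y = -8/5  [FD · AG = 47/10 ∩ FG · BD = 61]
   → F = (-17/5, -8/5)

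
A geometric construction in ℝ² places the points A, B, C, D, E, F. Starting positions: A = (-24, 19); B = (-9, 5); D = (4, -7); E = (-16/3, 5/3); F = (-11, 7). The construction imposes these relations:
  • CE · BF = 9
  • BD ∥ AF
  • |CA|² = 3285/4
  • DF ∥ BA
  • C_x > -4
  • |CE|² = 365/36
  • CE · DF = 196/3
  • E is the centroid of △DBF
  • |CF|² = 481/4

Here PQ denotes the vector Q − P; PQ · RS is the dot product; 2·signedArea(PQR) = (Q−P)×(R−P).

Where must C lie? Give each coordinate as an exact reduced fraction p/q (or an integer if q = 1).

1. C_x = -3  [CE · DF = 196/3 ∩ CE · BF = 9]
2. C_y = -1/2  [CE · DF = 196/3 ∩ CE · BF = 9]
   → C = (-3, -1/2)

C = (-3, -1/2)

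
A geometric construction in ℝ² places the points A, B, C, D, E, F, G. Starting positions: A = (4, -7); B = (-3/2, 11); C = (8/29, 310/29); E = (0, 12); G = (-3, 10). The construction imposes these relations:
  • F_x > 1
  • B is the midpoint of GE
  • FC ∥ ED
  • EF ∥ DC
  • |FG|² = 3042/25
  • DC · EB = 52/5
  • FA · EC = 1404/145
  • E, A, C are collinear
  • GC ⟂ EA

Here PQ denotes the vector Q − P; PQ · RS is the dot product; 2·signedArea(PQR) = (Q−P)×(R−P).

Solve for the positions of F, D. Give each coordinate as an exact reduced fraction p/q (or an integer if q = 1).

1. F_x = 6/5  [line -8/29·x + 38/29·y + 86/145 = 0 ∩ |FG|² = 3042/25]
2. F_y = -1/5  [line -8/29·x + 38/29·y + 86/145 = 0 ∩ |FG|² = 3042/25]
   → F = (6/5, -1/5)
3. D_x = -134/145  [EF ∥ DC ∩ FC ∥ ED]
4. D_y = 3319/145  [EF ∥ DC ∩ FC ∥ ED]
   → D = (-134/145, 3319/145)

D = (-134/145, 3319/145)
F = (6/5, -1/5)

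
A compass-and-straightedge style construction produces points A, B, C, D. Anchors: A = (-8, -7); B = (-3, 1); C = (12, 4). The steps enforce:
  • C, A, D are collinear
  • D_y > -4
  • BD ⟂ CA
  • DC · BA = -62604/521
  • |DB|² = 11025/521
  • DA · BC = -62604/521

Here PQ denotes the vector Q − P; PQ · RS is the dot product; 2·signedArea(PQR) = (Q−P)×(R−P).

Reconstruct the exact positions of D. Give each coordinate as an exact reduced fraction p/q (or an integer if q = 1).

D = (-408/521, -1579/521)

1. D_x = -408/521  [C, A, D are collinear ∩ BD ⟂ CA]
2. D_y = -1579/521  [C, A, D are collinear ∩ BD ⟂ CA]
   → D = (-408/521, -1579/521)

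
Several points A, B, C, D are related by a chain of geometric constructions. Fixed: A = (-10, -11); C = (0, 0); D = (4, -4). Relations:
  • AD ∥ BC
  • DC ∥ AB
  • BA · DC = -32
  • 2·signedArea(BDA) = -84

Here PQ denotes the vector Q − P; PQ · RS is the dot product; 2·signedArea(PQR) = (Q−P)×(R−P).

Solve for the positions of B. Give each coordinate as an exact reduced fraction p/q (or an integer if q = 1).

1. B_x = -14  [AD ∥ BC ∩ DC ∥ AB]
2. B_y = -7  [AD ∥ BC ∩ DC ∥ AB]
   → B = (-14, -7)

B = (-14, -7)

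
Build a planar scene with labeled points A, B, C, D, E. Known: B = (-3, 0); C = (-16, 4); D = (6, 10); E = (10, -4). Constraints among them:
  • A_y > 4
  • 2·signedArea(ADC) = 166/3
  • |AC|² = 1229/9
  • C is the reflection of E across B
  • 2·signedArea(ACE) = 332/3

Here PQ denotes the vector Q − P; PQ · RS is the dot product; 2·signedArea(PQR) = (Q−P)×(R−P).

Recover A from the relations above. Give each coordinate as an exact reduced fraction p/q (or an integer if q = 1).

A = (-13/3, 14/3)

1. A_x = -13/3  [2·signedArea(ADC) = 166/3 ∩ 2·signedArea(ACE) = 332/3]
2. A_y = 14/3  [2·signedArea(ADC) = 166/3 ∩ 2·signedArea(ACE) = 332/3]
   → A = (-13/3, 14/3)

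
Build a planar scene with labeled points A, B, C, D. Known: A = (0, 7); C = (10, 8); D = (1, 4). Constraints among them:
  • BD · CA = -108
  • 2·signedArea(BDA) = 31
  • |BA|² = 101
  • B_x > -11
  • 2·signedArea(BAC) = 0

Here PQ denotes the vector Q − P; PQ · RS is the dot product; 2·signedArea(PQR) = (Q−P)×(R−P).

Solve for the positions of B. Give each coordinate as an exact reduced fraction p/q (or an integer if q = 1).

B = (-10, 6)

1. B_x = -10  [2·signedArea(BAC) = 0 ∩ 2·signedArea(BDA) = 31]
2. B_y = 6  [2·signedArea(BAC) = 0 ∩ 2·signedArea(BDA) = 31]
   → B = (-10, 6)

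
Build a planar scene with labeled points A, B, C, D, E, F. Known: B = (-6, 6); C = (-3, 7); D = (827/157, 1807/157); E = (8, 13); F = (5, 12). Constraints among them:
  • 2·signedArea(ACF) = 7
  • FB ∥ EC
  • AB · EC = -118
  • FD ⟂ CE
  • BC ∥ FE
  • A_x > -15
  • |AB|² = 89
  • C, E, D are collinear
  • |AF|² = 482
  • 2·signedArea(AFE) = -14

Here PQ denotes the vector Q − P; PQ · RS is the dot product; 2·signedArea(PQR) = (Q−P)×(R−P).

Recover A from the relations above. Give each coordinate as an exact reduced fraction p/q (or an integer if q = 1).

1. A_x = -14  [2·signedArea(AFE) = -14 ∩ AB · EC = -118]
2. A_y = 1  [2·signedArea(AFE) = -14 ∩ AB · EC = -118]
   → A = (-14, 1)

A = (-14, 1)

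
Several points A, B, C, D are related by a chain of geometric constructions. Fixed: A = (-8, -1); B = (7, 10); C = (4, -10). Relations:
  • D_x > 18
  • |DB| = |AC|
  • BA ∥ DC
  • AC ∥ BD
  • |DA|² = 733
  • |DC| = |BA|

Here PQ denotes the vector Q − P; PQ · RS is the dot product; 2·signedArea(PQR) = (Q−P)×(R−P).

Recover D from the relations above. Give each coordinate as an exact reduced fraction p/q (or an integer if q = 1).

D = (19, 1)

1. D_x = 19  [BA ∥ DC ∩ AC ∥ BD]
2. D_y = 1  [BA ∥ DC ∩ AC ∥ BD]
   → D = (19, 1)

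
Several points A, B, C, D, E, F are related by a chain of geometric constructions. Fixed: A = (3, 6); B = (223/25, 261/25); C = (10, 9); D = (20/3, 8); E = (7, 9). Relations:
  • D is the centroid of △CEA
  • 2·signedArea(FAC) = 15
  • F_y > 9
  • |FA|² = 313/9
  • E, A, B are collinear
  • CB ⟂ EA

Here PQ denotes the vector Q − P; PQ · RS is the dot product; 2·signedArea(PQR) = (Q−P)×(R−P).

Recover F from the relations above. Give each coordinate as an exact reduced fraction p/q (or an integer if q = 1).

1. F_x = 22/3  [line -3·x + 7·y + -48 = 0 ∩ |FA|² = 313/9]
2. F_y = 10  [line -3·x + 7·y + -48 = 0 ∩ |FA|² = 313/9]
   → F = (22/3, 10)

F = (22/3, 10)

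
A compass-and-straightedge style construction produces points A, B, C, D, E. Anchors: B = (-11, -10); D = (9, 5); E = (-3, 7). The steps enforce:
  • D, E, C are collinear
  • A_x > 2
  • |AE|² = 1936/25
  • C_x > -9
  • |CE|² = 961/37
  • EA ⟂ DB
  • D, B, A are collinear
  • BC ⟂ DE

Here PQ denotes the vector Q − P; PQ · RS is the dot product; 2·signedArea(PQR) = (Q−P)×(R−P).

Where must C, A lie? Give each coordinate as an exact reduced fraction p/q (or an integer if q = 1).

1. C_x = -297/37  [D, E, C are collinear ∩ BC ⟂ DE]
2. C_y = 290/37  [D, E, C are collinear ∩ BC ⟂ DE]
   → C = (-297/37, 290/37)
3. A_x = 57/25  [D, B, A are collinear ∩ EA ⟂ DB]
4. A_y = -1/25  [D, B, A are collinear ∩ EA ⟂ DB]
   → A = (57/25, -1/25)

A = (57/25, -1/25)
C = (-297/37, 290/37)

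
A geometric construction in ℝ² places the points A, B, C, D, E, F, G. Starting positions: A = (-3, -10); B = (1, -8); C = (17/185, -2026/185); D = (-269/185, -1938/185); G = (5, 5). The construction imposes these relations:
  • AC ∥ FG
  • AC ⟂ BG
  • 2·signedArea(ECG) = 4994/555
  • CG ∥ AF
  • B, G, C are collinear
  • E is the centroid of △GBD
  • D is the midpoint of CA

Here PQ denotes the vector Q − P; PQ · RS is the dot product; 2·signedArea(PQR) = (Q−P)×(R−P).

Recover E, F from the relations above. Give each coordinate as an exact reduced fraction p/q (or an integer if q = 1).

1. E_x = 841/555  [E is the centroid of △GBD]
2. E_y = -831/185  [E is the centroid of △GBD]
   → E = (841/555, -831/185)
3. F_x = 353/185  [AC ∥ FG ∩ CG ∥ AF]
4. F_y = 1101/185  [AC ∥ FG ∩ CG ∥ AF]
   → F = (353/185, 1101/185)

E = (841/555, -831/185)
F = (353/185, 1101/185)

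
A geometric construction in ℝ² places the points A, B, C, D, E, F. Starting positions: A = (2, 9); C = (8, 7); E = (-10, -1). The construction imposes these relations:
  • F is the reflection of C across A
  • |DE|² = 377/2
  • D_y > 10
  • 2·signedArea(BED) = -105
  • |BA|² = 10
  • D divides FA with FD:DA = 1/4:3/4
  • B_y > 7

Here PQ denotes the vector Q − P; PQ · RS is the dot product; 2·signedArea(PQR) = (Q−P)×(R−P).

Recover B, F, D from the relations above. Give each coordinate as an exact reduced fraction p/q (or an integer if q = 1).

1. F_x = -4  [F is the reflection of C across A]
2. F_y = 11  [F is the reflection of C across A]
   → F = (-4, 11)
3. D_x = -5/2  [D divides FA with FD:DA = 1/4:3/4]
4. D_y = 21/2  [D divides FA with FD:DA = 1/4:3/4]
   → D = (-5/2, 21/2)
5. B_x = 5  [line -23/2·x + 15/2·y + -5/2 = 0 ∩ |BA|² = 10]
6. B_y = 8  [line -23/2·x + 15/2·y + -5/2 = 0 ∩ |BA|² = 10]
   → B = (5, 8)

B = (5, 8)
D = (-5/2, 21/2)
F = (-4, 11)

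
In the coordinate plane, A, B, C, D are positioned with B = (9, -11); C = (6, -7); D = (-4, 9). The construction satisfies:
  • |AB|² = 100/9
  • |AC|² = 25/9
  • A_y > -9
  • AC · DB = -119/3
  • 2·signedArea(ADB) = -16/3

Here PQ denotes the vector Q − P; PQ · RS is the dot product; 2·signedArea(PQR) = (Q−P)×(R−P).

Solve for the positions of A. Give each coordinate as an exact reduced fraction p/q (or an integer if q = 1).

A = (7, -25/3)

1. A_x = 7  [2·signedArea(ADB) = -16/3 ∩ AC · DB = -119/3]
2. A_y = -25/3  [2·signedArea(ADB) = -16/3 ∩ AC · DB = -119/3]
   → A = (7, -25/3)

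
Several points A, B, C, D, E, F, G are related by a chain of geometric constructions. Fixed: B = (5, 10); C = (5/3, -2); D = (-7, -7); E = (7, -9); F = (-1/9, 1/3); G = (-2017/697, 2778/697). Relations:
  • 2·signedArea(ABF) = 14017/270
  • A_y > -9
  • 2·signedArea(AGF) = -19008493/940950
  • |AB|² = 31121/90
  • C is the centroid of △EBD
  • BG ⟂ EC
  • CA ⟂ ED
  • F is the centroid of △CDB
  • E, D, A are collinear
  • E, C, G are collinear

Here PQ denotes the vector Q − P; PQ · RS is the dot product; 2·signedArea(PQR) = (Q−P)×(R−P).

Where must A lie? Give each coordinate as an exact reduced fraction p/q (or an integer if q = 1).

1. A_x = 119/150  [E, D, A are collinear ∩ CA ⟂ ED]
2. A_y = -1217/150  [E, D, A are collinear ∩ CA ⟂ ED]
   → A = (119/150, -1217/150)

A = (119/150, -1217/150)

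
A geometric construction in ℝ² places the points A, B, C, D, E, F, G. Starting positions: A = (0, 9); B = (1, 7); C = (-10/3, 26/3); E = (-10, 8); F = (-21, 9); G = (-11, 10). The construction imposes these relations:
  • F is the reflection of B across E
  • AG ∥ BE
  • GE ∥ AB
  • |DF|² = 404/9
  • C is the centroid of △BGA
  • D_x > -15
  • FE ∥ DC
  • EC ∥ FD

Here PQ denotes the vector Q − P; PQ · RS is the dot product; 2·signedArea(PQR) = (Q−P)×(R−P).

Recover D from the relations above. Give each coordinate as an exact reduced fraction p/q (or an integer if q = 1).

D = (-43/3, 29/3)

1. D_x = -43/3  [FE ∥ DC ∩ EC ∥ FD]
2. D_y = 29/3  [FE ∥ DC ∩ EC ∥ FD]
   → D = (-43/3, 29/3)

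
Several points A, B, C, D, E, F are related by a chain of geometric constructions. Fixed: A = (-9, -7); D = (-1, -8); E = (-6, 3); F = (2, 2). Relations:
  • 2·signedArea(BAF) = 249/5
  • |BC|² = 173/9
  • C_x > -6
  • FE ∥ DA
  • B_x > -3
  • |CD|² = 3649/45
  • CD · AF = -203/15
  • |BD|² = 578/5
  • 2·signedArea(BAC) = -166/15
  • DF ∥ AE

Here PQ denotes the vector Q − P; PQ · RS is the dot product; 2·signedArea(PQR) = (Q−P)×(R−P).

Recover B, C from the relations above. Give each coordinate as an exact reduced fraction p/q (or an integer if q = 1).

1. B_x = -14/5  [line -9·x + 11·y + -269/5 = 0 ∩ |BD|² = 578/5]
2. B_y = 13/5  [line -9·x + 11·y + -269/5 = 0 ∩ |BD|² = 578/5]
   → B = (-14/5, 13/5)
3. C_x = -89/15  [CD · AF = -203/15 ∩ 2·signedArea(BAC) = -166/15]
4. C_y = -7/15  [CD · AF = -203/15 ∩ 2·signedArea(BAC) = -166/15]
   → C = (-89/15, -7/15)

B = (-14/5, 13/5)
C = (-89/15, -7/15)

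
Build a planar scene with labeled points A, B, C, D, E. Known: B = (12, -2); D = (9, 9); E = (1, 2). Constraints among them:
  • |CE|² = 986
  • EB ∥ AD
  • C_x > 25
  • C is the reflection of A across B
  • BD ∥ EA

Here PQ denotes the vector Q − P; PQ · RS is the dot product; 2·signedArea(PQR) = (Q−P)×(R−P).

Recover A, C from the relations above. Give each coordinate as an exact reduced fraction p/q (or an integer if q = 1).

A = (-2, 13)
C = (26, -17)

1. A_x = -2  [EB ∥ AD ∩ BD ∥ EA]
2. A_y = 13  [EB ∥ AD ∩ BD ∥ EA]
   → A = (-2, 13)
3. C_x = 26  [C is the reflection of A across B]
4. C_y = -17  [C is the reflection of A across B]
   → C = (26, -17)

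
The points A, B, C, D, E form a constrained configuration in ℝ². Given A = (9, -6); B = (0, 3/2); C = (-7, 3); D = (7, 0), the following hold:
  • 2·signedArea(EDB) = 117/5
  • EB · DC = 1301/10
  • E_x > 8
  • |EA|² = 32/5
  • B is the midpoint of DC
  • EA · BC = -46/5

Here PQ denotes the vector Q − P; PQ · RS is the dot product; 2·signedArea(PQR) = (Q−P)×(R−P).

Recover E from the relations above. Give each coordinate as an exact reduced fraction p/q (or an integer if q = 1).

E = (41/5, -18/5)

1. E_x = 41/5  [2·signedArea(EDB) = 117/5 ∩ EA · BC = -46/5]
2. E_y = -18/5  [2·signedArea(EDB) = 117/5 ∩ EA · BC = -46/5]
   → E = (41/5, -18/5)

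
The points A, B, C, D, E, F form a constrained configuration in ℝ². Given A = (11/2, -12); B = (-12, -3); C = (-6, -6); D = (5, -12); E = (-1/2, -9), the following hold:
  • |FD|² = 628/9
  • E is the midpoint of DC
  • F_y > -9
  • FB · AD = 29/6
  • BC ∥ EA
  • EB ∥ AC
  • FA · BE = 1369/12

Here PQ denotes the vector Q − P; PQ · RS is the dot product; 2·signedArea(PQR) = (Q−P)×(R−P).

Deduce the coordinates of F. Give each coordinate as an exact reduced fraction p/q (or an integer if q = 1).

1. F_x = -7/3  [FB · AD = 29/6 ∩ FA · BE = 1369/12]
2. F_y = -8  [FB · AD = 29/6 ∩ FA · BE = 1369/12]
   → F = (-7/3, -8)

F = (-7/3, -8)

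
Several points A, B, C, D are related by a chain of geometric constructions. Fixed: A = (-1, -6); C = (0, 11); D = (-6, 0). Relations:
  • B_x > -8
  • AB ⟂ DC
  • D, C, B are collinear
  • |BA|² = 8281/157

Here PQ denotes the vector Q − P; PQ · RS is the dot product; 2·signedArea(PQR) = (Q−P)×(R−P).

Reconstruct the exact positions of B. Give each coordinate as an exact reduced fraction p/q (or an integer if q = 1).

1. B_x = -1158/157  [D, C, B are collinear ∩ AB ⟂ DC]
2. B_y = -396/157  [D, C, B are collinear ∩ AB ⟂ DC]
   → B = (-1158/157, -396/157)

B = (-1158/157, -396/157)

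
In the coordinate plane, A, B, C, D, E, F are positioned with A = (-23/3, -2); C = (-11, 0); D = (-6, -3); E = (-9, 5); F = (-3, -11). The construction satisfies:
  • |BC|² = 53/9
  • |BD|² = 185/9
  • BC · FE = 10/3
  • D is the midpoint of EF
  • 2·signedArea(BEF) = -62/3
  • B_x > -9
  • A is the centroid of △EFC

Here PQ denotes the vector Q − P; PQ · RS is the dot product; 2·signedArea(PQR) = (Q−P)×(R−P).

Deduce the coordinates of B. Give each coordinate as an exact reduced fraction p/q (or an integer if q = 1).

B = (-26/3, 2/3)

1. B_x = -26/3  [2·signedArea(BEF) = -62/3 ∩ BC · FE = 10/3]
2. B_y = 2/3  [2·signedArea(BEF) = -62/3 ∩ BC · FE = 10/3]
   → B = (-26/3, 2/3)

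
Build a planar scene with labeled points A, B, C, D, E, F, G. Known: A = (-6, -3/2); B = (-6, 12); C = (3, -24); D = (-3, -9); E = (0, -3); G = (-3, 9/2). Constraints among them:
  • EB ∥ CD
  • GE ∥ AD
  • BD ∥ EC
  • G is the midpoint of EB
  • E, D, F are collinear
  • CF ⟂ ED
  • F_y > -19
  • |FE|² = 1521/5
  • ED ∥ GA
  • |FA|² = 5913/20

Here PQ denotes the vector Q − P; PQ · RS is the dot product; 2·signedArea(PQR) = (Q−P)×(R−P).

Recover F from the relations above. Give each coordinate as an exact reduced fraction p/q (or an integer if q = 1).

1. F_x = -39/5  [E, D, F are collinear ∩ CF ⟂ ED]
2. F_y = -93/5  [E, D, F are collinear ∩ CF ⟂ ED]
   → F = (-39/5, -93/5)

F = (-39/5, -93/5)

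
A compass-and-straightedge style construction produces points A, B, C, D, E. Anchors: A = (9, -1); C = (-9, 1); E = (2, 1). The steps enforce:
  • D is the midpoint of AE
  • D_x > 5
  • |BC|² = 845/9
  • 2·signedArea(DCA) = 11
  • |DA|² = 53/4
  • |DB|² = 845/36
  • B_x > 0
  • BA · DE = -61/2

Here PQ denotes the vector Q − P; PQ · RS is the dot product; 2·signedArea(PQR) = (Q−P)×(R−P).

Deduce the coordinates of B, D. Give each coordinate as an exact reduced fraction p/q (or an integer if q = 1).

1. D_x = 11/2  [D is the midpoint of AE]
2. D_y = 0  [D is the midpoint of AE]
   → D = (11/2, 0)
3. B_x = 2/3  [line 7/2·x + -1·y + -2 = 0 ∩ |BC|² = 845/9]
4. B_y = 1/3  [line 7/2·x + -1·y + -2 = 0 ∩ |BC|² = 845/9]
   → B = (2/3, 1/3)

B = (2/3, 1/3)
D = (11/2, 0)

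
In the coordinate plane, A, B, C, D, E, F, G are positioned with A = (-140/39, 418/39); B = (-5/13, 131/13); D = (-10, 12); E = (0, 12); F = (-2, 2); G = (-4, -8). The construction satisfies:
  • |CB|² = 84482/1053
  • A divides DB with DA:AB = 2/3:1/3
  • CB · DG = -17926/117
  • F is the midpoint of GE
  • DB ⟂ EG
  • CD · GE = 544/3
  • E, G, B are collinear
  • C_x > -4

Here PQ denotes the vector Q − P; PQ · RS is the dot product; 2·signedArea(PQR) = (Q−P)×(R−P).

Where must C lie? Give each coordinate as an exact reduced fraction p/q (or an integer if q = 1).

C = (-374/117, 184/117)

1. C_x = -374/117  [CD · GE = 544/3 ∩ CB · DG = -17926/117]
2. C_y = 184/117  [CD · GE = 544/3 ∩ CB · DG = -17926/117]
   → C = (-374/117, 184/117)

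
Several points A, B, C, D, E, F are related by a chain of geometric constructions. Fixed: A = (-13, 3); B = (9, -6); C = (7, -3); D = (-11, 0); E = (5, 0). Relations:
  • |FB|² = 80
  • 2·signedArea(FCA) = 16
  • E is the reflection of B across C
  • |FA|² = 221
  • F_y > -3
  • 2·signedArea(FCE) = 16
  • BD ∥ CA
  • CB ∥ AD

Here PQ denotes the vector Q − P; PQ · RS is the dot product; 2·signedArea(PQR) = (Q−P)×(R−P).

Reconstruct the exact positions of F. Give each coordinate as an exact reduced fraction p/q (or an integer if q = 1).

F = (1, -2)

1. F_x = 1  [2·signedArea(FCA) = 16 ∩ 2·signedArea(FCE) = 16]
2. F_y = -2  [2·signedArea(FCA) = 16 ∩ 2·signedArea(FCE) = 16]
   → F = (1, -2)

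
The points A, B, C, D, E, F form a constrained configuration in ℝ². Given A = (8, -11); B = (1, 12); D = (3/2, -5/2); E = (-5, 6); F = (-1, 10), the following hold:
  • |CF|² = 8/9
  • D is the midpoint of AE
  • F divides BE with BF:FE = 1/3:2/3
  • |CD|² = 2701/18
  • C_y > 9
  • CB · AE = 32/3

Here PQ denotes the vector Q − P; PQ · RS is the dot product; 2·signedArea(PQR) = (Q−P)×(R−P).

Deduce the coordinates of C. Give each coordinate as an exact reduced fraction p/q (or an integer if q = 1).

C = (-5/3, 28/3)

1. C_x = -5/3  [line 13·x + -17·y + 541/3 = 0 ∩ |CD|² = 2701/18]
2. C_y = 28/3  [line 13·x + -17·y + 541/3 = 0 ∩ |CD|² = 2701/18]
   → C = (-5/3, 28/3)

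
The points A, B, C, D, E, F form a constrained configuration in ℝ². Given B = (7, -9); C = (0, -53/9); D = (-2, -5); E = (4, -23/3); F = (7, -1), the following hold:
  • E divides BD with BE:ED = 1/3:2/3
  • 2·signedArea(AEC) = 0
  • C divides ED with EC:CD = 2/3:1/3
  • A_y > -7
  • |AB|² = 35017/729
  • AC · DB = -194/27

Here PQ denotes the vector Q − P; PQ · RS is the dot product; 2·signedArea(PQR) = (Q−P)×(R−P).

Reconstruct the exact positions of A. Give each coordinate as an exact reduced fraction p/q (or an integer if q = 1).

A = (2/3, -167/27)

1. A_x = 2/3  [2·signedArea(AEC) = 0 ∩ AC · DB = -194/27]
2. A_y = -167/27  [2·signedArea(AEC) = 0 ∩ AC · DB = -194/27]
   → A = (2/3, -167/27)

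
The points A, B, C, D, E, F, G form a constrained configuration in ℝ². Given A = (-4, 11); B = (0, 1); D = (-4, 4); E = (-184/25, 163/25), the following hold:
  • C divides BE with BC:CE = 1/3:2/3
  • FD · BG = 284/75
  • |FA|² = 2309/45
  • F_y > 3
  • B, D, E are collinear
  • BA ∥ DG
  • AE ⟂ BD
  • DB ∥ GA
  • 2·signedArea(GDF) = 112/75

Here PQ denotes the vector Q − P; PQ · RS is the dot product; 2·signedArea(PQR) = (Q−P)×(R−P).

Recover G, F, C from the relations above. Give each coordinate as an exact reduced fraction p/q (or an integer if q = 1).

1. G_x = -8  [DB ∥ GA ∩ BA ∥ DG]
2. G_y = 14  [DB ∥ GA ∩ BA ∥ DG]
   → G = (-8, 14)
3. F_x = -284/75  [FD · BG = 284/75 ∩ 2·signedArea(GDF) = 112/75]
4. F_y = 96/25  [FD · BG = 284/75 ∩ 2·signedArea(GDF) = 112/75]
   → F = (-284/75, 96/25)
5. C_x = -184/75  [C divides BE with BC:CE = 1/3:2/3]
6. C_y = 71/25  [C divides BE with BC:CE = 1/3:2/3]
   → C = (-184/75, 71/25)

C = (-184/75, 71/25)
F = (-284/75, 96/25)
G = (-8, 14)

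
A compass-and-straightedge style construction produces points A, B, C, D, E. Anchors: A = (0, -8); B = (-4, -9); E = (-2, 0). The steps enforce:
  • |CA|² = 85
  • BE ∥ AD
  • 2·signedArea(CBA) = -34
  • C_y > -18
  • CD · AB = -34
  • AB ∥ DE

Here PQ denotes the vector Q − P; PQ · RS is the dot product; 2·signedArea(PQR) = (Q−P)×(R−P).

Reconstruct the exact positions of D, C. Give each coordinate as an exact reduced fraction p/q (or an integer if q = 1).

1. D_x = 2  [AB ∥ DE ∩ BE ∥ AD]
2. D_y = 1  [AB ∥ DE ∩ BE ∥ AD]
   → D = (2, 1)
3. C_x = -2  [2·signedArea(CBA) = -34 ∩ CD · AB = -34]
4. C_y = -17  [2·signedArea(CBA) = -34 ∩ CD · AB = -34]
   → C = (-2, -17)

C = (-2, -17)
D = (2, 1)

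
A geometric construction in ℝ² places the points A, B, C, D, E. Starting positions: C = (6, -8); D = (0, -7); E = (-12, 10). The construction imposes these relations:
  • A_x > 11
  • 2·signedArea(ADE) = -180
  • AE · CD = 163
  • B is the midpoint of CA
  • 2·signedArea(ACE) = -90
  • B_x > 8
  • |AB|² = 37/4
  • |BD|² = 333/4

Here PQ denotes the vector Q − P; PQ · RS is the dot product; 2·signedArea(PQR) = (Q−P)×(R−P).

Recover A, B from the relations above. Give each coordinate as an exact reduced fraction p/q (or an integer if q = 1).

A = (12, -9)
B = (9, -17/2)

1. A_x = 12  [2·signedArea(ACE) = -90 ∩ AE · CD = 163]
2. A_y = -9  [2·signedArea(ACE) = -90 ∩ AE · CD = 163]
   → A = (12, -9)
3. B_x = 9  [B is the midpoint of CA]
4. B_y = -17/2  [B is the midpoint of CA]
   → B = (9, -17/2)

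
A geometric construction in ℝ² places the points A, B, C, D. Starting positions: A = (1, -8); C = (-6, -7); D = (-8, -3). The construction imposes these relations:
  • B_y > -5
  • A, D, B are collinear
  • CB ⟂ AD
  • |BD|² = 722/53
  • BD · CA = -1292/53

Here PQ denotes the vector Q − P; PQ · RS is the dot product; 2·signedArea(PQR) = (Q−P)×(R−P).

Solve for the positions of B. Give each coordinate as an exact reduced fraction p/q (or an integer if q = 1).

B = (-253/53, -254/53)

1. B_x = -253/53  [A, D, B are collinear ∩ CB ⟂ AD]
2. B_y = -254/53  [A, D, B are collinear ∩ CB ⟂ AD]
   → B = (-253/53, -254/53)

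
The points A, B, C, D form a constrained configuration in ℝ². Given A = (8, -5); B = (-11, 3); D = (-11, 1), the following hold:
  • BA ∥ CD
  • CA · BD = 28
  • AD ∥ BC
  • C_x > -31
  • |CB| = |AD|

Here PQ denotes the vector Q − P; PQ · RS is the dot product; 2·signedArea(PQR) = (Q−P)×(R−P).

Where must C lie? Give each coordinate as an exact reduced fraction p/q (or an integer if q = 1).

C = (-30, 9)

1. C_x = -30  [BA ∥ CD ∩ AD ∥ BC]
2. C_y = 9  [BA ∥ CD ∩ AD ∥ BC]
   → C = (-30, 9)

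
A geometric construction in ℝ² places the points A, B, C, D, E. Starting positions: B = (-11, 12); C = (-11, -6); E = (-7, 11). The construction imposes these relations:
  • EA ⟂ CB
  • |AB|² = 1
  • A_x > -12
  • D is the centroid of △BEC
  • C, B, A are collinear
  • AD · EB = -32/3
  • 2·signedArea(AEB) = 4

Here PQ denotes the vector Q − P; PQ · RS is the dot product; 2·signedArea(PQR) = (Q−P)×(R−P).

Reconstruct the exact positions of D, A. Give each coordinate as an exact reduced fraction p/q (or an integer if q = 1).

A = (-11, 11)
D = (-29/3, 17/3)

1. D_x = -29/3  [D is the centroid of △BEC]
2. D_y = 17/3  [D is the centroid of △BEC]
   → D = (-29/3, 17/3)
3. A_x = -11  [C, B, A are collinear ∩ EA ⟂ CB]
4. A_y = 11  [C, B, A are collinear ∩ EA ⟂ CB]
   → A = (-11, 11)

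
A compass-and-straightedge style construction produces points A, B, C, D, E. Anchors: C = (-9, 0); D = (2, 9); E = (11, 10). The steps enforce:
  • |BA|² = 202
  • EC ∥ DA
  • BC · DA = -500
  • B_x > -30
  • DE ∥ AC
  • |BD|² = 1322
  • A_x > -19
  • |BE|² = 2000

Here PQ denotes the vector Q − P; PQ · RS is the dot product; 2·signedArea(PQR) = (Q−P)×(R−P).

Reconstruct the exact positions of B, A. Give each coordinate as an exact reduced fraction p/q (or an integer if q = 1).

A = (-18, -1)
B = (-29, -10)

1. A_x = -18  [DE ∥ AC ∩ EC ∥ DA]
2. A_y = -1  [DE ∥ AC ∩ EC ∥ DA]
   → A = (-18, -1)
3. B_x = -29  [line 20·x + 10·y + 680 = 0 ∩ |BA|² = 202]
4. B_y = -10  [line 20·x + 10·y + 680 = 0 ∩ |BA|² = 202]
   → B = (-29, -10)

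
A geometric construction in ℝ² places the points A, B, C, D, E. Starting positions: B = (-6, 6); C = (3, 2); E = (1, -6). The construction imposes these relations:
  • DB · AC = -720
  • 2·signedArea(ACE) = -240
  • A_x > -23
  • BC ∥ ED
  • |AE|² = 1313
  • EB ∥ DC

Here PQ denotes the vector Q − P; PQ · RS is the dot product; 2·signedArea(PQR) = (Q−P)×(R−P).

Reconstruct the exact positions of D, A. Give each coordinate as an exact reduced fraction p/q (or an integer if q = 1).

1. D_x = 10  [EB ∥ DC ∩ BC ∥ ED]
2. D_y = -10  [EB ∥ DC ∩ BC ∥ ED]
   → D = (10, -10)
3. A_x = -22  [2·signedArea(ACE) = -240 ∩ DB · AC = -720]
4. A_y = 22  [2·signedArea(ACE) = -240 ∩ DB · AC = -720]
   → A = (-22, 22)

A = (-22, 22)
D = (10, -10)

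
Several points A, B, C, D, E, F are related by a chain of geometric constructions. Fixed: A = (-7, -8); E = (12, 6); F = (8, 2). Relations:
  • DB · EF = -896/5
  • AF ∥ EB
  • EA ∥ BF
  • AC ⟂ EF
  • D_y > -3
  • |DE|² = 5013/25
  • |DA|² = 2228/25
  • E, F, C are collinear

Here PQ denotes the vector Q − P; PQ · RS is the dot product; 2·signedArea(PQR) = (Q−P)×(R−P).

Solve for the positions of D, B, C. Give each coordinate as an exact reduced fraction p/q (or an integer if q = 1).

B = (27, 16)
C = (-9/2, -21/2)
D = (3/5, -12/5)

1. B_x = 27  [EA ∥ BF ∩ AF ∥ EB]
2. B_y = 16  [EA ∥ BF ∩ AF ∥ EB]
   → B = (27, 16)
3. C_x = -9/2  [E, F, C are collinear ∩ AC ⟂ EF]
4. C_y = -21/2  [E, F, C are collinear ∩ AC ⟂ EF]
   → C = (-9/2, -21/2)
5. D_x = 3/5  [line 4·x + 4·y + 36/5 = 0 ∩ |DE|² = 5013/25]
6. D_y = -12/5  [line 4·x + 4·y + 36/5 = 0 ∩ |DE|² = 5013/25]
   → D = (3/5, -12/5)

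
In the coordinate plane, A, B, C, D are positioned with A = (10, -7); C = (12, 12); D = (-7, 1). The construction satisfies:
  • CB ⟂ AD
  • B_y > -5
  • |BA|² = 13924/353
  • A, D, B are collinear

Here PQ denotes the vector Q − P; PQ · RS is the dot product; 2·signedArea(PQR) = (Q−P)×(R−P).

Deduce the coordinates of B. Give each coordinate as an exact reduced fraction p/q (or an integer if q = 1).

1. B_x = 1524/353  [A, D, B are collinear ∩ CB ⟂ AD]
2. B_y = -1527/353  [A, D, B are collinear ∩ CB ⟂ AD]
   → B = (1524/353, -1527/353)

B = (1524/353, -1527/353)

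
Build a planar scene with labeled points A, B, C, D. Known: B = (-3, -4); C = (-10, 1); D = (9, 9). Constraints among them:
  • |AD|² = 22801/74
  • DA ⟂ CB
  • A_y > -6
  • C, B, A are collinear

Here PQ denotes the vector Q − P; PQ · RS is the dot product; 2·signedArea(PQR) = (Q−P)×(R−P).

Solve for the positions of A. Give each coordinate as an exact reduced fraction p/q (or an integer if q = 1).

1. A_x = -89/74  [C, B, A are collinear ∩ DA ⟂ CB]
2. A_y = -391/74  [C, B, A are collinear ∩ DA ⟂ CB]
   → A = (-89/74, -391/74)

A = (-89/74, -391/74)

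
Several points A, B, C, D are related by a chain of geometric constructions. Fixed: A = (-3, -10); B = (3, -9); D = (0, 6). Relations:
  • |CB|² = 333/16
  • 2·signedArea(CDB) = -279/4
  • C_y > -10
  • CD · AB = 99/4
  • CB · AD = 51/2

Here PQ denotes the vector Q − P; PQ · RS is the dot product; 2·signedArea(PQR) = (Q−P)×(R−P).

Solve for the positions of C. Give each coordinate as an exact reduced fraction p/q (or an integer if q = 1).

C = (-3/2, -39/4)

1. C_x = -3/2  [CD · AB = 99/4 ∩ 2·signedArea(CDB) = -279/4]
2. C_y = -39/4  [CD · AB = 99/4 ∩ 2·signedArea(CDB) = -279/4]
   → C = (-3/2, -39/4)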